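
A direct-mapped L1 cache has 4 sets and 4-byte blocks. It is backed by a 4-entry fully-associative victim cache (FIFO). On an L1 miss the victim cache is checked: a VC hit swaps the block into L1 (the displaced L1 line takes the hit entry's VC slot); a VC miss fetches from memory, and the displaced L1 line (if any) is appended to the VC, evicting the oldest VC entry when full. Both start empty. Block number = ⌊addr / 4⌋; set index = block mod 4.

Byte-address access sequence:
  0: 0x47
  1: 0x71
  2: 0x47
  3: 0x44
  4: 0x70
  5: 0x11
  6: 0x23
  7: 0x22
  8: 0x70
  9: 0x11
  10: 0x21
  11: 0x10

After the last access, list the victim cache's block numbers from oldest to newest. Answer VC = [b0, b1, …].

VC = [8, 28]

0: 0x47 (blk 17, set 1) → MISS  vc=[]
1: 0x71 (blk 28, set 0) → MISS  vc=[]
2: 0x47 (blk 17, set 1) → L1-HIT  vc=[]
3: 0x44 (blk 17, set 1) → L1-HIT  vc=[]
4: 0x70 (blk 28, set 0) → L1-HIT  vc=[]
5: 0x11 (blk 4, set 0) → MISS  vc=[28]
6: 0x23 (blk 8, set 0) → MISS  vc=[28, 4]
7: 0x22 (blk 8, set 0) → L1-HIT  vc=[28, 4]
8: 0x70 (blk 28, set 0) → VC-HIT  vc=[8, 4]
9: 0x11 (blk 4, set 0) → VC-HIT  vc=[8, 28]
10: 0x21 (blk 8, set 0) → VC-HIT  vc=[4, 28]
11: 0x10 (blk 4, set 0) → VC-HIT  vc=[8, 28]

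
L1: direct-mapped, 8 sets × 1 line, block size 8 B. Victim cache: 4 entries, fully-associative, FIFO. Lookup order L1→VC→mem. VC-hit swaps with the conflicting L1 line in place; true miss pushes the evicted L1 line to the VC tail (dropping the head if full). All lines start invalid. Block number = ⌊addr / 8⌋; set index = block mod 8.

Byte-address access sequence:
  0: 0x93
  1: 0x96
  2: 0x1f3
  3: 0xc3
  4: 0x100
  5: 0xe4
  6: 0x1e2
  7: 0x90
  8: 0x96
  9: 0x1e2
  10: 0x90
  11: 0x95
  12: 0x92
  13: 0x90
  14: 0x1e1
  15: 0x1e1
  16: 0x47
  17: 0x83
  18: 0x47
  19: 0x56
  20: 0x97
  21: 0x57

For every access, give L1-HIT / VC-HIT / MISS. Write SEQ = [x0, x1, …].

0: 0x93 (blk 18, set 2) → MISS  vc=[]
1: 0x96 (blk 18, set 2) → L1-HIT  vc=[]
2: 0x1f3 (blk 62, set 6) → MISS  vc=[]
3: 0xc3 (blk 24, set 0) → MISS  vc=[]
4: 0x100 (blk 32, set 0) → MISS  vc=[24]
5: 0xe4 (blk 28, set 4) → MISS  vc=[24]
6: 0x1e2 (blk 60, set 4) → MISS  vc=[24, 28]
7: 0x90 (blk 18, set 2) → L1-HIT  vc=[24, 28]
8: 0x96 (blk 18, set 2) → L1-HIT  vc=[24, 28]
9: 0x1e2 (blk 60, set 4) → L1-HIT  vc=[24, 28]
10: 0x90 (blk 18, set 2) → L1-HIT  vc=[24, 28]
11: 0x95 (blk 18, set 2) → L1-HIT  vc=[24, 28]
12: 0x92 (blk 18, set 2) → L1-HIT  vc=[24, 28]
13: 0x90 (blk 18, set 2) → L1-HIT  vc=[24, 28]
14: 0x1e1 (blk 60, set 4) → L1-HIT  vc=[24, 28]
15: 0x1e1 (blk 60, set 4) → L1-HIT  vc=[24, 28]
16: 0x47 (blk 8, set 0) → MISS  vc=[24, 28, 32]
17: 0x83 (blk 16, set 0) → MISS  vc=[24, 28, 32, 8]
18: 0x47 (blk 8, set 0) → VC-HIT  vc=[24, 28, 32, 16]
19: 0x56 (blk 10, set 2) → MISS  vc=[28, 32, 16, 18]
20: 0x97 (blk 18, set 2) → VC-HIT  vc=[28, 32, 16, 10]
21: 0x57 (blk 10, set 2) → VC-HIT  vc=[28, 32, 16, 18]

SEQ = [MISS, L1-HIT, MISS, MISS, MISS, MISS, MISS, L1-HIT, L1-HIT, L1-HIT, L1-HIT, L1-HIT, L1-HIT, L1-HIT, L1-HIT, L1-HIT, MISS, MISS, VC-HIT, MISS, VC-HIT, VC-HIT]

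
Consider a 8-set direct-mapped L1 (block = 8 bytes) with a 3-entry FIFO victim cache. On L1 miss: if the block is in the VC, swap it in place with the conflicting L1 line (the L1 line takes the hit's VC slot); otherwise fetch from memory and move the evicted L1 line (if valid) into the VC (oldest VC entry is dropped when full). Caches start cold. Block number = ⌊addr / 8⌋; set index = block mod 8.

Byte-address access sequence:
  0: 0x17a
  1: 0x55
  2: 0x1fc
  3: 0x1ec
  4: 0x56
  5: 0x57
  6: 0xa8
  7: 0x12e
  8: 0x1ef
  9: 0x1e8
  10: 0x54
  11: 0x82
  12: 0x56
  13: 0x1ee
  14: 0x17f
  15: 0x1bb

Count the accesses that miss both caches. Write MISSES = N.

  [0] addr=0x17a blk=47 s=7: MISS | VC []
  [1] addr=0x55 blk=10 s=2: MISS | VC []
  [2] addr=0x1fc blk=63 s=7: MISS | VC [47]
  [3] addr=0x1ec blk=61 s=5: MISS | VC [47]
  [4] addr=0x56 blk=10 s=2: L1-HIT | VC [47]
  [5] addr=0x57 blk=10 s=2: L1-HIT | VC [47]
  [6] addr=0xa8 blk=21 s=5: MISS | VC [47, 61]
  [7] addr=0x12e blk=37 s=5: MISS | VC [47, 61, 21]
  [8] addr=0x1ef blk=61 s=5: VC-HIT | VC [47, 37, 21]
  [9] addr=0x1e8 blk=61 s=5: L1-HIT | VC [47, 37, 21]
  [10] addr=0x54 blk=10 s=2: L1-HIT | VC [47, 37, 21]
  [11] addr=0x82 blk=16 s=0: MISS | VC [47, 37, 21]
  [12] addr=0x56 blk=10 s=2: L1-HIT | VC [47, 37, 21]
  [13] addr=0x1ee blk=61 s=5: L1-HIT | VC [47, 37, 21]
  [14] addr=0x17f blk=47 s=7: VC-HIT | VC [63, 37, 21]
  [15] addr=0x1bb blk=55 s=7: MISS | VC [37, 21, 47]

MISSES = 8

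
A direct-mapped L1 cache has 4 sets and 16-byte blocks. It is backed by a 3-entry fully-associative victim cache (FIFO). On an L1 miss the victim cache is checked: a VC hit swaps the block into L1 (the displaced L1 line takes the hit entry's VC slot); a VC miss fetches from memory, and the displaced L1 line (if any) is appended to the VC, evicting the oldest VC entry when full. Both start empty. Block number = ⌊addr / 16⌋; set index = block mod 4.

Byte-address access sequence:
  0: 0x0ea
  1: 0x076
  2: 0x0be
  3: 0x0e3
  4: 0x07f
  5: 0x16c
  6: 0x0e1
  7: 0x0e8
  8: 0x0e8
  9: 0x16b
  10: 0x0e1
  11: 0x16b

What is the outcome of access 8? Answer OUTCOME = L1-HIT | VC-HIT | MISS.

OUTCOME = L1-HIT

  [0] addr=0xea blk=14 s=2: MISS | VC []
  [1] addr=0x76 blk=7 s=3: MISS | VC []
  [2] addr=0xbe blk=11 s=3: MISS | VC [7]
  [3] addr=0xe3 blk=14 s=2: L1-HIT | VC [7]
  [4] addr=0x7f blk=7 s=3: VC-HIT | VC [11]
  [5] addr=0x16c blk=22 s=2: MISS | VC [11, 14]
  [6] addr=0xe1 blk=14 s=2: VC-HIT | VC [11, 22]
  [7] addr=0xe8 blk=14 s=2: L1-HIT | VC [11, 22]
  [8] addr=0xe8 blk=14 s=2: L1-HIT | VC [11, 22]
  [9] addr=0x16b blk=22 s=2: VC-HIT | VC [11, 14]
  [10] addr=0xe1 blk=14 s=2: VC-HIT | VC [11, 22]
  [11] addr=0x16b blk=22 s=2: VC-HIT | VC [11, 14]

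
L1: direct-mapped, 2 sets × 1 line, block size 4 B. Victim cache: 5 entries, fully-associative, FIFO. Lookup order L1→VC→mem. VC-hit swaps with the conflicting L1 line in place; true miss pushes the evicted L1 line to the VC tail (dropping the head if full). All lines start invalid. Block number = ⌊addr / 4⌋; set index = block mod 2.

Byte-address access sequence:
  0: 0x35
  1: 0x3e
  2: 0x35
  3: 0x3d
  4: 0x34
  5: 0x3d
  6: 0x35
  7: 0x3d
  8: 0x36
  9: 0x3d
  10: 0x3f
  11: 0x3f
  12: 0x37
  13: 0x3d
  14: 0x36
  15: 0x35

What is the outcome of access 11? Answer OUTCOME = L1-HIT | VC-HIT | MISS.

0: 0x35 (blk 13, set 1) → MISS  vc=[]
1: 0x3e (blk 15, set 1) → MISS  vc=[13]
2: 0x35 (blk 13, set 1) → VC-HIT  vc=[15]
3: 0x3d (blk 15, set 1) → VC-HIT  vc=[13]
4: 0x34 (blk 13, set 1) → VC-HIT  vc=[15]
5: 0x3d (blk 15, set 1) → VC-HIT  vc=[13]
6: 0x35 (blk 13, set 1) → VC-HIT  vc=[15]
7: 0x3d (blk 15, set 1) → VC-HIT  vc=[13]
8: 0x36 (blk 13, set 1) → VC-HIT  vc=[15]
9: 0x3d (blk 15, set 1) → VC-HIT  vc=[13]
10: 0x3f (blk 15, set 1) → L1-HIT  vc=[13]
11: 0x3f (blk 15, set 1) → L1-HIT  vc=[13]
12: 0x37 (blk 13, set 1) → VC-HIT  vc=[15]
13: 0x3d (blk 15, set 1) → VC-HIT  vc=[13]
14: 0x36 (blk 13, set 1) → VC-HIT  vc=[15]
15: 0x35 (blk 13, set 1) → L1-HIT  vc=[15]

OUTCOME = L1-HIT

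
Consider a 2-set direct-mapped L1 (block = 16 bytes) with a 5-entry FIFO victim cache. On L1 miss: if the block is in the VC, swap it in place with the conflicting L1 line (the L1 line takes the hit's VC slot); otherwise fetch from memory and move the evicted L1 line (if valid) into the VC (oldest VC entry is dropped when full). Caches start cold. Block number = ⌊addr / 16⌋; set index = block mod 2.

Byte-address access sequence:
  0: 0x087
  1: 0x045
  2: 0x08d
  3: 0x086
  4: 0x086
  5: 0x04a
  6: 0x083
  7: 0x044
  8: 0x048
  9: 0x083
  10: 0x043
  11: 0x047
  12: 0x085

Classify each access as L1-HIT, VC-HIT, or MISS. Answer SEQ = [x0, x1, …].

0: 0x87 (blk 8, set 0) → MISS  vc=[]
1: 0x45 (blk 4, set 0) → MISS  vc=[8]
2: 0x8d (blk 8, set 0) → VC-HIT  vc=[4]
3: 0x86 (blk 8, set 0) → L1-HIT  vc=[4]
4: 0x86 (blk 8, set 0) → L1-HIT  vc=[4]
5: 0x4a (blk 4, set 0) → VC-HIT  vc=[8]
6: 0x83 (blk 8, set 0) → VC-HIT  vc=[4]
7: 0x44 (blk 4, set 0) → VC-HIT  vc=[8]
8: 0x48 (blk 4, set 0) → L1-HIT  vc=[8]
9: 0x83 (blk 8, set 0) → VC-HIT  vc=[4]
10: 0x43 (blk 4, set 0) → VC-HIT  vc=[8]
11: 0x47 (blk 4, set 0) → L1-HIT  vc=[8]
12: 0x85 (blk 8, set 0) → VC-HIT  vc=[4]

SEQ = [MISS, MISS, VC-HIT, L1-HIT, L1-HIT, VC-HIT, VC-HIT, VC-HIT, L1-HIT, VC-HIT, VC-HIT, L1-HIT, VC-HIT]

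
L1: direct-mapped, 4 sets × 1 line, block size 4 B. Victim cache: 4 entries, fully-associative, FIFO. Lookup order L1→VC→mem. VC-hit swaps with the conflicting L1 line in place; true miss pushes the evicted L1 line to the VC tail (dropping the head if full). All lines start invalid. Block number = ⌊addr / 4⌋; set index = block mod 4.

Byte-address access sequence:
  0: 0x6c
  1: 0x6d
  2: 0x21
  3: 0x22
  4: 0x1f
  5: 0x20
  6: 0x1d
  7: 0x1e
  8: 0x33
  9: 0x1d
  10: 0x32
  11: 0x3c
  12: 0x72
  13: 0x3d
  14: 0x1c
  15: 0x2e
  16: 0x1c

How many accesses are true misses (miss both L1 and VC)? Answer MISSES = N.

MISSES = 7

#0 0x6c→b27/s3 MISS; vc=[]
#1 0x6d→b27/s3 L1-HIT; vc=[]
#2 0x21→b8/s0 MISS; vc=[]
#3 0x22→b8/s0 L1-HIT; vc=[]
#4 0x1f→b7/s3 MISS; vc=[27]
#5 0x20→b8/s0 L1-HIT; vc=[27]
#6 0x1d→b7/s3 L1-HIT; vc=[27]
#7 0x1e→b7/s3 L1-HIT; vc=[27]
#8 0x33→b12/s0 MISS; vc=[27,8]
#9 0x1d→b7/s3 L1-HIT; vc=[27,8]
#10 0x32→b12/s0 L1-HIT; vc=[27,8]
#11 0x3c→b15/s3 MISS; vc=[27,8,7]
#12 0x72→b28/s0 MISS; vc=[27,8,7,12]
#13 0x3d→b15/s3 L1-HIT; vc=[27,8,7,12]
#14 0x1c→b7/s3 VC-HIT; vc=[27,8,15,12]
#15 0x2e→b11/s3 MISS; vc=[8,15,12,7]
#16 0x1c→b7/s3 VC-HIT; vc=[8,15,12,11]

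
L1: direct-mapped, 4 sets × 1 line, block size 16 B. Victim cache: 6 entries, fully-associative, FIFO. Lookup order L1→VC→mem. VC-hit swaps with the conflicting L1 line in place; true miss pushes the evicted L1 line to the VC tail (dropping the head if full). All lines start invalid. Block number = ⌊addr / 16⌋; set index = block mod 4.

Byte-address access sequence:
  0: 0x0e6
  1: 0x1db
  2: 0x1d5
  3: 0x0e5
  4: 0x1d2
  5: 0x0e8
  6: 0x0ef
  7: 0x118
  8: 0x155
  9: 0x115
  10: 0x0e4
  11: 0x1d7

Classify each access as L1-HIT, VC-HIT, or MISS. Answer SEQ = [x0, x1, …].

SEQ = [MISS, MISS, L1-HIT, L1-HIT, L1-HIT, L1-HIT, L1-HIT, MISS, MISS, VC-HIT, L1-HIT, VC-HIT]

#0 0xe6→b14/s2 MISS; vc=[]
#1 0x1db→b29/s1 MISS; vc=[]
#2 0x1d5→b29/s1 L1-HIT; vc=[]
#3 0xe5→b14/s2 L1-HIT; vc=[]
#4 0x1d2→b29/s1 L1-HIT; vc=[]
#5 0xe8→b14/s2 L1-HIT; vc=[]
#6 0xef→b14/s2 L1-HIT; vc=[]
#7 0x118→b17/s1 MISS; vc=[29]
#8 0x155→b21/s1 MISS; vc=[29,17]
#9 0x115→b17/s1 VC-HIT; vc=[29,21]
#10 0xe4→b14/s2 L1-HIT; vc=[29,21]
#11 0x1d7→b29/s1 VC-HIT; vc=[17,21]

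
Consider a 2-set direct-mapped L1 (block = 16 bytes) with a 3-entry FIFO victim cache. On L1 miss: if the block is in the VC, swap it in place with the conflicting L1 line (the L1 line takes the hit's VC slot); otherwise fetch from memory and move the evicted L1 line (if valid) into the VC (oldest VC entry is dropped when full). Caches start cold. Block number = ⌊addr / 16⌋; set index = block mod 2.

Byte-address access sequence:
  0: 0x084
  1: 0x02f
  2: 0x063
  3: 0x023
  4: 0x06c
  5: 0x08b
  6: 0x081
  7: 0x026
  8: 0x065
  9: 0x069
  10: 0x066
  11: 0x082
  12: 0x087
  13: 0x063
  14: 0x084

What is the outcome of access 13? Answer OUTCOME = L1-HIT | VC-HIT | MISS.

0: 0x84 (blk 8, set 0) → MISS  vc=[]
1: 0x2f (blk 2, set 0) → MISS  vc=[8]
2: 0x63 (blk 6, set 0) → MISS  vc=[8, 2]
3: 0x23 (blk 2, set 0) → VC-HIT  vc=[8, 6]
4: 0x6c (blk 6, set 0) → VC-HIT  vc=[8, 2]
5: 0x8b (blk 8, set 0) → VC-HIT  vc=[6, 2]
6: 0x81 (blk 8, set 0) → L1-HIT  vc=[6, 2]
7: 0x26 (blk 2, set 0) → VC-HIT  vc=[6, 8]
8: 0x65 (blk 6, set 0) → VC-HIT  vc=[2, 8]
9: 0x69 (blk 6, set 0) → L1-HIT  vc=[2, 8]
10: 0x66 (blk 6, set 0) → L1-HIT  vc=[2, 8]
11: 0x82 (blk 8, set 0) → VC-HIT  vc=[2, 6]
12: 0x87 (blk 8, set 0) → L1-HIT  vc=[2, 6]
13: 0x63 (blk 6, set 0) → VC-HIT  vc=[2, 8]
14: 0x84 (blk 8, set 0) → VC-HIT  vc=[2, 6]

OUTCOME = VC-HIT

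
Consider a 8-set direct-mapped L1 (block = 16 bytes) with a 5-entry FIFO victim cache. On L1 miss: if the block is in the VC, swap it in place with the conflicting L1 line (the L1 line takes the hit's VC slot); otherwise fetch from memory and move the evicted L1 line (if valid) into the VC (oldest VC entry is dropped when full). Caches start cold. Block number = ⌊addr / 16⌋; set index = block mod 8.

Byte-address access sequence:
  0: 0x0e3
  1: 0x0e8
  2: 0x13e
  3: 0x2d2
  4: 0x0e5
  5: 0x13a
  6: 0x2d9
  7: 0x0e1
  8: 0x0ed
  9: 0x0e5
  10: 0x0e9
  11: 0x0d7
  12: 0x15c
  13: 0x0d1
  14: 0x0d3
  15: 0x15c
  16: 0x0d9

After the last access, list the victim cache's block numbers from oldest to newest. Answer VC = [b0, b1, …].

  [0] addr=0xe3 blk=14 s=6: MISS | VC []
  [1] addr=0xe8 blk=14 s=6: L1-HIT | VC []
  [2] addr=0x13e blk=19 s=3: MISS | VC []
  [3] addr=0x2d2 blk=45 s=5: MISS | VC []
  [4] addr=0xe5 blk=14 s=6: L1-HIT | VC []
  [5] addr=0x13a blk=19 s=3: L1-HIT | VC []
  [6] addr=0x2d9 blk=45 s=5: L1-HIT | VC []
  [7] addr=0xe1 blk=14 s=6: L1-HIT | VC []
  [8] addr=0xed blk=14 s=6: L1-HIT | VC []
  [9] addr=0xe5 blk=14 s=6: L1-HIT | VC []
  [10] addr=0xe9 blk=14 s=6: L1-HIT | VC []
  [11] addr=0xd7 blk=13 s=5: MISS | VC [45]
  [12] addr=0x15c blk=21 s=5: MISS | VC [45, 13]
  [13] addr=0xd1 blk=13 s=5: VC-HIT | VC [45, 21]
  [14] addr=0xd3 blk=13 s=5: L1-HIT | VC [45, 21]
  [15] addr=0x15c blk=21 s=5: VC-HIT | VC [45, 13]
  [16] addr=0xd9 blk=13 s=5: VC-HIT | VC [45, 21]

VC = [45, 21]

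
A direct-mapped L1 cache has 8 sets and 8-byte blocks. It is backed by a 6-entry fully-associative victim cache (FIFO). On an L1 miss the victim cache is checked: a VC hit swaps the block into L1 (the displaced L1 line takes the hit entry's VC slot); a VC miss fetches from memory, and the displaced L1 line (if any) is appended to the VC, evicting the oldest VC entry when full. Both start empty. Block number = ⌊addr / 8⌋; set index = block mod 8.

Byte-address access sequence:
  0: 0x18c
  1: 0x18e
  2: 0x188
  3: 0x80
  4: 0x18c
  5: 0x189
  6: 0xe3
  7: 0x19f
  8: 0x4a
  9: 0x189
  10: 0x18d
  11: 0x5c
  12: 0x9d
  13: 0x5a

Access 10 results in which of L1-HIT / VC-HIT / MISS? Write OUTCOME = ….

OUTCOME = L1-HIT

  [0] addr=0x18c blk=49 s=1: MISS | VC []
  [1] addr=0x18e blk=49 s=1: L1-HIT | VC []
  [2] addr=0x188 blk=49 s=1: L1-HIT | VC []
  [3] addr=0x80 blk=16 s=0: MISS | VC []
  [4] addr=0x18c blk=49 s=1: L1-HIT | VC []
  [5] addr=0x189 blk=49 s=1: L1-HIT | VC []
  [6] addr=0xe3 blk=28 s=4: MISS | VC []
  [7] addr=0x19f blk=51 s=3: MISS | VC []
  [8] addr=0x4a blk=9 s=1: MISS | VC [49]
  [9] addr=0x189 blk=49 s=1: VC-HIT | VC [9]
  [10] addr=0x18d blk=49 s=1: L1-HIT | VC [9]
  [11] addr=0x5c blk=11 s=3: MISS | VC [9, 51]
  [12] addr=0x9d blk=19 s=3: MISS | VC [9, 51, 11]
  [13] addr=0x5a blk=11 s=3: VC-HIT | VC [9, 51, 19]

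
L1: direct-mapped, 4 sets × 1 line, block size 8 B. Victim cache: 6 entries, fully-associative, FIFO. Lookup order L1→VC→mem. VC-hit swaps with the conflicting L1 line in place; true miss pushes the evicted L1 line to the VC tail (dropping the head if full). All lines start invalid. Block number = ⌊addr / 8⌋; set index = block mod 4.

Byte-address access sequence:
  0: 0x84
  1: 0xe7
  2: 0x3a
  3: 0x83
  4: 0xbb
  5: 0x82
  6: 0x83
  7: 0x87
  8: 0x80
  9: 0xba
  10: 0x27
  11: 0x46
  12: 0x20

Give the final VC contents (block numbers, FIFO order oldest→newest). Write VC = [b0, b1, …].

VC = [28, 7, 16, 8]

  [0] addr=0x84 blk=16 s=0: MISS | VC []
  [1] addr=0xe7 blk=28 s=0: MISS | VC [16]
  [2] addr=0x3a blk=7 s=3: MISS | VC [16]
  [3] addr=0x83 blk=16 s=0: VC-HIT | VC [28]
  [4] addr=0xbb blk=23 s=3: MISS | VC [28, 7]
  [5] addr=0x82 blk=16 s=0: L1-HIT | VC [28, 7]
  [6] addr=0x83 blk=16 s=0: L1-HIT | VC [28, 7]
  [7] addr=0x87 blk=16 s=0: L1-HIT | VC [28, 7]
  [8] addr=0x80 blk=16 s=0: L1-HIT | VC [28, 7]
  [9] addr=0xba blk=23 s=3: L1-HIT | VC [28, 7]
  [10] addr=0x27 blk=4 s=0: MISS | VC [28, 7, 16]
  [11] addr=0x46 blk=8 s=0: MISS | VC [28, 7, 16, 4]
  [12] addr=0x20 blk=4 s=0: VC-HIT | VC [28, 7, 16, 8]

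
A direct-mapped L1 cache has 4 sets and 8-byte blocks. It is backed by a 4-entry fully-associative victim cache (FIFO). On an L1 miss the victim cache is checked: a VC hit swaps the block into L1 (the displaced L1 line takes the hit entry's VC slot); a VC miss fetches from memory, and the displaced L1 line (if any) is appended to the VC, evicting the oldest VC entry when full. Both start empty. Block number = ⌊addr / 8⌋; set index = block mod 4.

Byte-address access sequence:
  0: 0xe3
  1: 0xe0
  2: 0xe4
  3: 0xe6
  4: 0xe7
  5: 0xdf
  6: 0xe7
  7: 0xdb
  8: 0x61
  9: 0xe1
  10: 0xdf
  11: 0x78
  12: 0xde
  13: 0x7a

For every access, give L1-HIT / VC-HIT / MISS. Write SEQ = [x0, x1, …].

#0 0xe3→b28/s0 MISS; vc=[]
#1 0xe0→b28/s0 L1-HIT; vc=[]
#2 0xe4→b28/s0 L1-HIT; vc=[]
#3 0xe6→b28/s0 L1-HIT; vc=[]
#4 0xe7→b28/s0 L1-HIT; vc=[]
#5 0xdf→b27/s3 MISS; vc=[]
#6 0xe7→b28/s0 L1-HIT; vc=[]
#7 0xdb→b27/s3 L1-HIT; vc=[]
#8 0x61→b12/s0 MISS; vc=[28]
#9 0xe1→b28/s0 VC-HIT; vc=[12]
#10 0xdf→b27/s3 L1-HIT; vc=[12]
#11 0x78→b15/s3 MISS; vc=[12,27]
#12 0xde→b27/s3 VC-HIT; vc=[12,15]
#13 0x7a→b15/s3 VC-HIT; vc=[12,27]

SEQ = [MISS, L1-HIT, L1-HIT, L1-HIT, L1-HIT, MISS, L1-HIT, L1-HIT, MISS, VC-HIT, L1-HIT, MISS, VC-HIT, VC-HIT]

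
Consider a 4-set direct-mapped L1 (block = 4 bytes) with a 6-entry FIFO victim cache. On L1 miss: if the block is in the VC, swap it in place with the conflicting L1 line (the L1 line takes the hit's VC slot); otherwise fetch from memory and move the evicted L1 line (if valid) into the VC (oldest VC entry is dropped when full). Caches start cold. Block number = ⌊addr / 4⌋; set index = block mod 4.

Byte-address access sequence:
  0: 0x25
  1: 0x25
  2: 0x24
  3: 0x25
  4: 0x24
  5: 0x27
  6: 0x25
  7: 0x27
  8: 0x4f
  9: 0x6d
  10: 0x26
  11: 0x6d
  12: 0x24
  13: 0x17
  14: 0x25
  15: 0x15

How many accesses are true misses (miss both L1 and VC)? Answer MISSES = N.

0: 0x25 (blk 9, set 1) → MISS  vc=[]
1: 0x25 (blk 9, set 1) → L1-HIT  vc=[]
2: 0x24 (blk 9, set 1) → L1-HIT  vc=[]
3: 0x25 (blk 9, set 1) → L1-HIT  vc=[]
4: 0x24 (blk 9, set 1) → L1-HIT  vc=[]
5: 0x27 (blk 9, set 1) → L1-HIT  vc=[]
6: 0x25 (blk 9, set 1) → L1-HIT  vc=[]
7: 0x27 (blk 9, set 1) → L1-HIT  vc=[]
8: 0x4f (blk 19, set 3) → MISS  vc=[]
9: 0x6d (blk 27, set 3) → MISS  vc=[19]
10: 0x26 (blk 9, set 1) → L1-HIT  vc=[19]
11: 0x6d (blk 27, set 3) → L1-HIT  vc=[19]
12: 0x24 (blk 9, set 1) → L1-HIT  vc=[19]
13: 0x17 (blk 5, set 1) → MISS  vc=[19, 9]
14: 0x25 (blk 9, set 1) → VC-HIT  vc=[19, 5]
15: 0x15 (blk 5, set 1) → VC-HIT  vc=[19, 9]

MISSES = 4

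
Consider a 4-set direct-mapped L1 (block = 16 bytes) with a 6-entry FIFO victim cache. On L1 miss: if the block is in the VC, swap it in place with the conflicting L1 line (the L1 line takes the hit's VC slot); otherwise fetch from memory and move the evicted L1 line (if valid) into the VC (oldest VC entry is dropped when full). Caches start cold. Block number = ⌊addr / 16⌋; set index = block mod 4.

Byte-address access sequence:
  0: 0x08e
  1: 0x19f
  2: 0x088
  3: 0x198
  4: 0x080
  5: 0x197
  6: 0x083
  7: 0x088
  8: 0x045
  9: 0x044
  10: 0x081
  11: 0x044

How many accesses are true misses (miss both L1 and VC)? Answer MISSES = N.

MISSES = 3

0: 0x8e (blk 8, set 0) → MISS  vc=[]
1: 0x19f (blk 25, set 1) → MISS  vc=[]
2: 0x88 (blk 8, set 0) → L1-HIT  vc=[]
3: 0x198 (blk 25, set 1) → L1-HIT  vc=[]
4: 0x80 (blk 8, set 0) → L1-HIT  vc=[]
5: 0x197 (blk 25, set 1) → L1-HIT  vc=[]
6: 0x83 (blk 8, set 0) → L1-HIT  vc=[]
7: 0x88 (blk 8, set 0) → L1-HIT  vc=[]
8: 0x45 (blk 4, set 0) → MISS  vc=[8]
9: 0x44 (blk 4, set 0) → L1-HIT  vc=[8]
10: 0x81 (blk 8, set 0) → VC-HIT  vc=[4]
11: 0x44 (blk 4, set 0) → VC-HIT  vc=[8]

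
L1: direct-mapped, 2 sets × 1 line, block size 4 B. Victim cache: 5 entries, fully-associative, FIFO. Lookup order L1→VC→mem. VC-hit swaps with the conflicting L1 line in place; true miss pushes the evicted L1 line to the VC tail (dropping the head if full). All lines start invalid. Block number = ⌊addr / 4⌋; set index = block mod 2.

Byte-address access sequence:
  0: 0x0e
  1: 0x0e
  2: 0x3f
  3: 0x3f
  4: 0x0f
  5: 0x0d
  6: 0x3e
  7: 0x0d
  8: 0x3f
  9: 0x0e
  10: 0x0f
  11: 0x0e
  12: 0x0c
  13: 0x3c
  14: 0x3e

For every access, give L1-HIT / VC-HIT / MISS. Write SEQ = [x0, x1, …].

0: 0xe (blk 3, set 1) → MISS  vc=[]
1: 0xe (blk 3, set 1) → L1-HIT  vc=[]
2: 0x3f (blk 15, set 1) → MISS  vc=[3]
3: 0x3f (blk 15, set 1) → L1-HIT  vc=[3]
4: 0xf (blk 3, set 1) → VC-HIT  vc=[15]
5: 0xd (blk 3, set 1) → L1-HIT  vc=[15]
6: 0x3e (blk 15, set 1) → VC-HIT  vc=[3]
7: 0xd (blk 3, set 1) → VC-HIT  vc=[15]
8: 0x3f (blk 15, set 1) → VC-HIT  vc=[3]
9: 0xe (blk 3, set 1) → VC-HIT  vc=[15]
10: 0xf (blk 3, set 1) → L1-HIT  vc=[15]
11: 0xe (blk 3, set 1) → L1-HIT  vc=[15]
12: 0xc (blk 3, set 1) → L1-HIT  vc=[15]
13: 0x3c (blk 15, set 1) → VC-HIT  vc=[3]
14: 0x3e (blk 15, set 1) → L1-HIT  vc=[3]

SEQ = [MISS, L1-HIT, MISS, L1-HIT, VC-HIT, L1-HIT, VC-HIT, VC-HIT, VC-HIT, VC-HIT, L1-HIT, L1-HIT, L1-HIT, VC-HIT, L1-HIT]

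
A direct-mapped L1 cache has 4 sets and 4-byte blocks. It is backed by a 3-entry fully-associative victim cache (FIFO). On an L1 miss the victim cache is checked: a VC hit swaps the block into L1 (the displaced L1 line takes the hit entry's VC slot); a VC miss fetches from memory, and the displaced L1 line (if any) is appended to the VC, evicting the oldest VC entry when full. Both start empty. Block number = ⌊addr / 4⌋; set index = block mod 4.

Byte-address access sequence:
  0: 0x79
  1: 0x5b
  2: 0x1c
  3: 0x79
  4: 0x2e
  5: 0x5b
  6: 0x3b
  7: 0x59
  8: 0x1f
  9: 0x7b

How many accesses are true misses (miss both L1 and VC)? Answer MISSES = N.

  [0] addr=0x79 blk=30 s=2: MISS | VC []
  [1] addr=0x5b blk=22 s=2: MISS | VC [30]
  [2] addr=0x1c blk=7 s=3: MISS | VC [30]
  [3] addr=0x79 blk=30 s=2: VC-HIT | VC [22]
  [4] addr=0x2e blk=11 s=3: MISS | VC [22, 7]
  [5] addr=0x5b blk=22 s=2: VC-HIT | VC [30, 7]
  [6] addr=0x3b blk=14 s=2: MISS | VC [30, 7, 22]
  [7] addr=0x59 blk=22 s=2: VC-HIT | VC [30, 7, 14]
  [8] addr=0x1f blk=7 s=3: VC-HIT | VC [30, 11, 14]
  [9] addr=0x7b blk=30 s=2: VC-HIT | VC [22, 11, 14]

MISSES = 5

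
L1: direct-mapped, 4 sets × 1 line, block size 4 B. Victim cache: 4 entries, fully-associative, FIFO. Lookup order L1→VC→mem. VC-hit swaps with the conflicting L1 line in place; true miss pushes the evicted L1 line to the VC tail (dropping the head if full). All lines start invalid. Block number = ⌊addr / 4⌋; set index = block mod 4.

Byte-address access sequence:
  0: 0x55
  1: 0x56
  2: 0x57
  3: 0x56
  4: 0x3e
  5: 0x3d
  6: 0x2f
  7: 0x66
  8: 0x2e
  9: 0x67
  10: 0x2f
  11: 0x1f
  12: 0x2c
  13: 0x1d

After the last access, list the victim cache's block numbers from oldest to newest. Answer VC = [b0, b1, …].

#0 0x55→b21/s1 MISS; vc=[]
#1 0x56→b21/s1 L1-HIT; vc=[]
#2 0x57→b21/s1 L1-HIT; vc=[]
#3 0x56→b21/s1 L1-HIT; vc=[]
#4 0x3e→b15/s3 MISS; vc=[]
#5 0x3d→b15/s3 L1-HIT; vc=[]
#6 0x2f→b11/s3 MISS; vc=[15]
#7 0x66→b25/s1 MISS; vc=[15,21]
#8 0x2e→b11/s3 L1-HIT; vc=[15,21]
#9 0x67→b25/s1 L1-HIT; vc=[15,21]
#10 0x2f→b11/s3 L1-HIT; vc=[15,21]
#11 0x1f→b7/s3 MISS; vc=[15,21,11]
#12 0x2c→b11/s3 VC-HIT; vc=[15,21,7]
#13 0x1d→b7/s3 VC-HIT; vc=[15,21,11]

VC = [15, 21, 11]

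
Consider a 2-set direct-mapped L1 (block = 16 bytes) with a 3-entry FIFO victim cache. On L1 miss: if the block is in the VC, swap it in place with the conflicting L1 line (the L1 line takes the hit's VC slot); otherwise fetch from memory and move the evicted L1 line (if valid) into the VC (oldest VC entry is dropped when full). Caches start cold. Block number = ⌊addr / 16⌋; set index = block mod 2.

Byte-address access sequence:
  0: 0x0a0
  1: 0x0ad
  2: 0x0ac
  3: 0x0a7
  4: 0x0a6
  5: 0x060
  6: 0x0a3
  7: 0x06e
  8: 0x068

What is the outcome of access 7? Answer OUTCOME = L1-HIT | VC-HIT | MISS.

OUTCOME = VC-HIT

  [0] addr=0xa0 blk=10 s=0: MISS | VC []
  [1] addr=0xad blk=10 s=0: L1-HIT | VC []
  [2] addr=0xac blk=10 s=0: L1-HIT | VC []
  [3] addr=0xa7 blk=10 s=0: L1-HIT | VC []
  [4] addr=0xa6 blk=10 s=0: L1-HIT | VC []
  [5] addr=0x60 blk=6 s=0: MISS | VC [10]
  [6] addr=0xa3 blk=10 s=0: VC-HIT | VC [6]
  [7] addr=0x6e blk=6 s=0: VC-HIT | VC [10]
  [8] addr=0x68 blk=6 s=0: L1-HIT | VC [10]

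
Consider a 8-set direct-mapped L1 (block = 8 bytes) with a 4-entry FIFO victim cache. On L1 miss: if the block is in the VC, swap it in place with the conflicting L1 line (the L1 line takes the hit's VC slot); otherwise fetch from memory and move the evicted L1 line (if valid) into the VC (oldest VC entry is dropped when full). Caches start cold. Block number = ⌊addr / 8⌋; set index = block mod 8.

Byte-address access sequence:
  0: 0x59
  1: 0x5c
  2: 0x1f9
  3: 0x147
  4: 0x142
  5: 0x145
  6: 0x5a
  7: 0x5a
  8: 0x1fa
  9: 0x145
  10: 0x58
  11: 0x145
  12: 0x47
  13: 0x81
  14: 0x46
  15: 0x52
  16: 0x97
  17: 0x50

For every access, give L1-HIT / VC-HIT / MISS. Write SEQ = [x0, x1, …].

0: 0x59 (blk 11, set 3) → MISS  vc=[]
1: 0x5c (blk 11, set 3) → L1-HIT  vc=[]
2: 0x1f9 (blk 63, set 7) → MISS  vc=[]
3: 0x147 (blk 40, set 0) → MISS  vc=[]
4: 0x142 (blk 40, set 0) → L1-HIT  vc=[]
5: 0x145 (blk 40, set 0) → L1-HIT  vc=[]
6: 0x5a (blk 11, set 3) → L1-HIT  vc=[]
7: 0x5a (blk 11, set 3) → L1-HIT  vc=[]
8: 0x1fa (blk 63, set 7) → L1-HIT  vc=[]
9: 0x145 (blk 40, set 0) → L1-HIT  vc=[]
10: 0x58 (blk 11, set 3) → L1-HIT  vc=[]
11: 0x145 (blk 40, set 0) → L1-HIT  vc=[]
12: 0x47 (blk 8, set 0) → MISS  vc=[40]
13: 0x81 (blk 16, set 0) → MISS  vc=[40, 8]
14: 0x46 (blk 8, set 0) → VC-HIT  vc=[40, 16]
15: 0x52 (blk 10, set 2) → MISS  vc=[40, 16]
16: 0x97 (blk 18, set 2) → MISS  vc=[40, 16, 10]
17: 0x50 (blk 10, set 2) → VC-HIT  vc=[40, 16, 18]

SEQ = [MISS, L1-HIT, MISS, MISS, L1-HIT, L1-HIT, L1-HIT, L1-HIT, L1-HIT, L1-HIT, L1-HIT, L1-HIT, MISS, MISS, VC-HIT, MISS, MISS, VC-HIT]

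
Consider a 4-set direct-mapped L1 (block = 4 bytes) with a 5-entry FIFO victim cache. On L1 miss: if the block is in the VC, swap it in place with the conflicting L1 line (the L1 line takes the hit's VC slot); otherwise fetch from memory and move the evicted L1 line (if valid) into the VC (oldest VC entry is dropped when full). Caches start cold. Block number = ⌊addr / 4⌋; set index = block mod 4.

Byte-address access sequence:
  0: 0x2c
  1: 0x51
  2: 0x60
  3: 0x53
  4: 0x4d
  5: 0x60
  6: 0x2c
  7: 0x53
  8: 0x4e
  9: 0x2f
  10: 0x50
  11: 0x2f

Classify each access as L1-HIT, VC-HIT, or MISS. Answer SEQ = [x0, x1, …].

SEQ = [MISS, MISS, MISS, VC-HIT, MISS, VC-HIT, VC-HIT, VC-HIT, VC-HIT, VC-HIT, L1-HIT, L1-HIT]

0: 0x2c (blk 11, set 3) → MISS  vc=[]
1: 0x51 (blk 20, set 0) → MISS  vc=[]
2: 0x60 (blk 24, set 0) → MISS  vc=[20]
3: 0x53 (blk 20, set 0) → VC-HIT  vc=[24]
4: 0x4d (blk 19, set 3) → MISS  vc=[24, 11]
5: 0x60 (blk 24, set 0) → VC-HIT  vc=[20, 11]
6: 0x2c (blk 11, set 3) → VC-HIT  vc=[20, 19]
7: 0x53 (blk 20, set 0) → VC-HIT  vc=[24, 19]
8: 0x4e (blk 19, set 3) → VC-HIT  vc=[24, 11]
9: 0x2f (blk 11, set 3) → VC-HIT  vc=[24, 19]
10: 0x50 (blk 20, set 0) → L1-HIT  vc=[24, 19]
11: 0x2f (blk 11, set 3) → L1-HIT  vc=[24, 19]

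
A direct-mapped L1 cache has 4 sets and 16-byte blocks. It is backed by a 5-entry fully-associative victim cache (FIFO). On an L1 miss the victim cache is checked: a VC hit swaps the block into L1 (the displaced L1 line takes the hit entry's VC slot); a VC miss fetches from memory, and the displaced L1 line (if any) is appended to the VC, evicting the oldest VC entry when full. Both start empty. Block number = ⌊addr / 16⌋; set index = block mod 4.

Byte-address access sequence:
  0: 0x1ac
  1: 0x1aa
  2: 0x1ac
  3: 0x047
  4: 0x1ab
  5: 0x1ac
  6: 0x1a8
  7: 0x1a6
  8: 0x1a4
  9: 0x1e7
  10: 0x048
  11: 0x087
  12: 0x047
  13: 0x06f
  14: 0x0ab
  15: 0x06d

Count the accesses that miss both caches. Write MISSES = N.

MISSES = 6

#0 0x1ac→b26/s2 MISS; vc=[]
#1 0x1aa→b26/s2 L1-HIT; vc=[]
#2 0x1ac→b26/s2 L1-HIT; vc=[]
#3 0x47→b4/s0 MISS; vc=[]
#4 0x1ab→b26/s2 L1-HIT; vc=[]
#5 0x1ac→b26/s2 L1-HIT; vc=[]
#6 0x1a8→b26/s2 L1-HIT; vc=[]
#7 0x1a6→b26/s2 L1-HIT; vc=[]
#8 0x1a4→b26/s2 L1-HIT; vc=[]
#9 0x1e7→b30/s2 MISS; vc=[26]
#10 0x48→b4/s0 L1-HIT; vc=[26]
#11 0x87→b8/s0 MISS; vc=[26,4]
#12 0x47→b4/s0 VC-HIT; vc=[26,8]
#13 0x6f→b6/s2 MISS; vc=[26,8,30]
#14 0xab→b10/s2 MISS; vc=[26,8,30,6]
#15 0x6d→b6/s2 VC-HIT; vc=[26,8,30,10]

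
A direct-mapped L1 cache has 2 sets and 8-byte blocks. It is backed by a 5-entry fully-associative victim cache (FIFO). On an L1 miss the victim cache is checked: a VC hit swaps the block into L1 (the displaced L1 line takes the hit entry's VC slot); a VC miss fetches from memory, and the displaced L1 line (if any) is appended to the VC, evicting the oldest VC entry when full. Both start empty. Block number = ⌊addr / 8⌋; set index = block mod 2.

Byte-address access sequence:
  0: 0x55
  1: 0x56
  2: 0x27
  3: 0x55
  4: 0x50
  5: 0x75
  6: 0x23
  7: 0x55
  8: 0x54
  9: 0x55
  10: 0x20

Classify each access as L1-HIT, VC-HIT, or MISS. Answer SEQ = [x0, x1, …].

SEQ = [MISS, L1-HIT, MISS, VC-HIT, L1-HIT, MISS, VC-HIT, VC-HIT, L1-HIT, L1-HIT, VC-HIT]

  [0] addr=0x55 blk=10 s=0: MISS | VC []
  [1] addr=0x56 blk=10 s=0: L1-HIT | VC []
  [2] addr=0x27 blk=4 s=0: MISS | VC [10]
  [3] addr=0x55 blk=10 s=0: VC-HIT | VC [4]
  [4] addr=0x50 blk=10 s=0: L1-HIT | VC [4]
  [5] addr=0x75 blk=14 s=0: MISS | VC [4, 10]
  [6] addr=0x23 blk=4 s=0: VC-HIT | VC [14, 10]
  [7] addr=0x55 blk=10 s=0: VC-HIT | VC [14, 4]
  [8] addr=0x54 blk=10 s=0: L1-HIT | VC [14, 4]
  [9] addr=0x55 blk=10 s=0: L1-HIT | VC [14, 4]
  [10] addr=0x20 blk=4 s=0: VC-HIT | VC [14, 10]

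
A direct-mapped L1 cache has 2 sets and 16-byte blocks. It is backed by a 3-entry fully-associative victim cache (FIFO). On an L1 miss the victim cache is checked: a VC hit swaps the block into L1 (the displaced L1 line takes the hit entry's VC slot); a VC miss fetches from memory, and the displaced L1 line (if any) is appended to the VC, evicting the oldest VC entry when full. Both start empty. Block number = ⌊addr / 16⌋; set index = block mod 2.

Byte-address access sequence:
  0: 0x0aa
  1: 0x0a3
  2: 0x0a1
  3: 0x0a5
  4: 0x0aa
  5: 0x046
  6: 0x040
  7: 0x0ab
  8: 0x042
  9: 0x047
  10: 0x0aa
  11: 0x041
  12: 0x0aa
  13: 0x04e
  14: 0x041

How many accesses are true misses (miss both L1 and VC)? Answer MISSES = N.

MISSES = 2

  [0] addr=0xaa blk=10 s=0: MISS | VC []
  [1] addr=0xa3 blk=10 s=0: L1-HIT | VC []
  [2] addr=0xa1 blk=10 s=0: L1-HIT | VC []
  [3] addr=0xa5 blk=10 s=0: L1-HIT | VC []
  [4] addr=0xaa blk=10 s=0: L1-HIT | VC []
  [5] addr=0x46 blk=4 s=0: MISS | VC [10]
  [6] addr=0x40 blk=4 s=0: L1-HIT | VC [10]
  [7] addr=0xab blk=10 s=0: VC-HIT | VC [4]
  [8] addr=0x42 blk=4 s=0: VC-HIT | VC [10]
  [9] addr=0x47 blk=4 s=0: L1-HIT | VC [10]
  [10] addr=0xaa blk=10 s=0: VC-HIT | VC [4]
  [11] addr=0x41 blk=4 s=0: VC-HIT | VC [10]
  [12] addr=0xaa blk=10 s=0: VC-HIT | VC [4]
  [13] addr=0x4e blk=4 s=0: VC-HIT | VC [10]
  [14] addr=0x41 blk=4 s=0: L1-HIT | VC [10]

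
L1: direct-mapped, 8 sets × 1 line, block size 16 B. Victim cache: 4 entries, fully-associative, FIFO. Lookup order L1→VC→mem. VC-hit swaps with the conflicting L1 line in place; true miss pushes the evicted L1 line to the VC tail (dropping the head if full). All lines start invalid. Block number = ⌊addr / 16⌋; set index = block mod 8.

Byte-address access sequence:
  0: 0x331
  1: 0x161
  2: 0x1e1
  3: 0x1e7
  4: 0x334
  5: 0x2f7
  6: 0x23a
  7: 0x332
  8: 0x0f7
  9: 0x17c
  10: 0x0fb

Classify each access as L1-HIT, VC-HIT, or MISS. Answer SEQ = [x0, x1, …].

#0 0x331→b51/s3 MISS; vc=[]
#1 0x161→b22/s6 MISS; vc=[]
#2 0x1e1→b30/s6 MISS; vc=[22]
#3 0x1e7→b30/s6 L1-HIT; vc=[22]
#4 0x334→b51/s3 L1-HIT; vc=[22]
#5 0x2f7→b47/s7 MISS; vc=[22]
#6 0x23a→b35/s3 MISS; vc=[22,51]
#7 0x332→b51/s3 VC-HIT; vc=[22,35]
#8 0xf7→b15/s7 MISS; vc=[22,35,47]
#9 0x17c→b23/s7 MISS; vc=[22,35,47,15]
#10 0xfb→b15/s7 VC-HIT; vc=[22,35,47,23]

SEQ = [MISS, MISS, MISS, L1-HIT, L1-HIT, MISS, MISS, VC-HIT, MISS, MISS, VC-HIT]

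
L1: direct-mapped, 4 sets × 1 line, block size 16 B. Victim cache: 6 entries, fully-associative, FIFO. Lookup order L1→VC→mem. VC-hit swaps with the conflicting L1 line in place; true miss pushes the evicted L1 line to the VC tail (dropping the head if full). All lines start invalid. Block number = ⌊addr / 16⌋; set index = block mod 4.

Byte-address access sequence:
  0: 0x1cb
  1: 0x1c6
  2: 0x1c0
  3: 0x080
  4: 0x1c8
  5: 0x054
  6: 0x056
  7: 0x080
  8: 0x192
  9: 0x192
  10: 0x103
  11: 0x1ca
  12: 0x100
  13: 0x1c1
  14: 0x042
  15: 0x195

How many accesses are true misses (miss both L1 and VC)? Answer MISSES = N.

MISSES = 6

#0 0x1cb→b28/s0 MISS; vc=[]
#1 0x1c6→b28/s0 L1-HIT; vc=[]
#2 0x1c0→b28/s0 L1-HIT; vc=[]
#3 0x80→b8/s0 MISS; vc=[28]
#4 0x1c8→b28/s0 VC-HIT; vc=[8]
#5 0x54→b5/s1 MISS; vc=[8]
#6 0x56→b5/s1 L1-HIT; vc=[8]
#7 0x80→b8/s0 VC-HIT; vc=[28]
#8 0x192→b25/s1 MISS; vc=[28,5]
#9 0x192→b25/s1 L1-HIT; vc=[28,5]
#10 0x103→b16/s0 MISS; vc=[28,5,8]
#11 0x1ca→b28/s0 VC-HIT; vc=[16,5,8]
#12 0x100→b16/s0 VC-HIT; vc=[28,5,8]
#13 0x1c1→b28/s0 VC-HIT; vc=[16,5,8]
#14 0x42→b4/s0 MISS; vc=[16,5,8,28]
#15 0x195→b25/s1 L1-HIT; vc=[16,5,8,28]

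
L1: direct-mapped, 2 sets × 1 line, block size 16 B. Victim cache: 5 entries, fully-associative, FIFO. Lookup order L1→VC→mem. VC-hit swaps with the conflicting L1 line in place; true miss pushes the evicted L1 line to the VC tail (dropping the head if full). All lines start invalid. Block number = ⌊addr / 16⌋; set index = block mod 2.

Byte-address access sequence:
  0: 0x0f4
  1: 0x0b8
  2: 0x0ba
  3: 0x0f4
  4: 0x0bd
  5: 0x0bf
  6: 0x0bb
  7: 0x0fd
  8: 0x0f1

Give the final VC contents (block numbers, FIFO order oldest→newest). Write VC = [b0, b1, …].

#0 0xf4→b15/s1 MISS; vc=[]
#1 0xb8→b11/s1 MISS; vc=[15]
#2 0xba→b11/s1 L1-HIT; vc=[15]
#3 0xf4→b15/s1 VC-HIT; vc=[11]
#4 0xbd→b11/s1 VC-HIT; vc=[15]
#5 0xbf→b11/s1 L1-HIT; vc=[15]
#6 0xbb→b11/s1 L1-HIT; vc=[15]
#7 0xfd→b15/s1 VC-HIT; vc=[11]
#8 0xf1→b15/s1 L1-HIT; vc=[11]

VC = [11]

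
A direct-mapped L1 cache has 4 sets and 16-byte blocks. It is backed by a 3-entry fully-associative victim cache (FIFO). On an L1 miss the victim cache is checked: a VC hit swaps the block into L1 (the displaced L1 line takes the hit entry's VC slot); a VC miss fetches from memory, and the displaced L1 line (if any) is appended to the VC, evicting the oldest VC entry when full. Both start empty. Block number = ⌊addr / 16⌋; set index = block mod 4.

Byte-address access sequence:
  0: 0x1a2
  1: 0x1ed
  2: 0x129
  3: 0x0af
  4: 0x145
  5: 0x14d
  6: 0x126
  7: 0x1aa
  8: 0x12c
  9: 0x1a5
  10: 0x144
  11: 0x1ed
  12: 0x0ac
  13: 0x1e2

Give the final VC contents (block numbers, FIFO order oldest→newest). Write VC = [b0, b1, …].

VC = [18, 26, 10]

  [0] addr=0x1a2 blk=26 s=2: MISS | VC []
  [1] addr=0x1ed blk=30 s=2: MISS | VC [26]
  [2] addr=0x129 blk=18 s=2: MISS | VC [26, 30]
  [3] addr=0xaf blk=10 s=2: MISS | VC [26, 30, 18]
  [4] addr=0x145 blk=20 s=0: MISS | VC [26, 30, 18]
  [5] addr=0x14d blk=20 s=0: L1-HIT | VC [26, 30, 18]
  [6] addr=0x126 blk=18 s=2: VC-HIT | VC [26, 30, 10]
  [7] addr=0x1aa blk=26 s=2: VC-HIT | VC [18, 30, 10]
  [8] addr=0x12c blk=18 s=2: VC-HIT | VC [26, 30, 10]
  [9] addr=0x1a5 blk=26 s=2: VC-HIT | VC [18, 30, 10]
  [10] addr=0x144 blk=20 s=0: L1-HIT | VC [18, 30, 10]
  [11] addr=0x1ed blk=30 s=2: VC-HIT | VC [18, 26, 10]
  [12] addr=0xac blk=10 s=2: VC-HIT | VC [18, 26, 30]
  [13] addr=0x1e2 blk=30 s=2: VC-HIT | VC [18, 26, 10]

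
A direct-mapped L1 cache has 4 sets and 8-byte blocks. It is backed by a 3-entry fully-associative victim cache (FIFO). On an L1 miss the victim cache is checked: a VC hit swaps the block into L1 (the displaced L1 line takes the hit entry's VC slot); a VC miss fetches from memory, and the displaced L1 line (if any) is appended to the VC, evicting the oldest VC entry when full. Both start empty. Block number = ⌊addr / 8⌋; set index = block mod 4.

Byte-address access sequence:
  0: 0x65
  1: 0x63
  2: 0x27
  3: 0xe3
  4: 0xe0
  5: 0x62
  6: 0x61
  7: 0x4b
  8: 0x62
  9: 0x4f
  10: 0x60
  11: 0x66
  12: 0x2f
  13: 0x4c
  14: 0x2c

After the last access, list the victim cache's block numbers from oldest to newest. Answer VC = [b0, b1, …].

  [0] addr=0x65 blk=12 s=0: MISS | VC []
  [1] addr=0x63 blk=12 s=0: L1-HIT | VC []
  [2] addr=0x27 blk=4 s=0: MISS | VC [12]
  [3] addr=0xe3 blk=28 s=0: MISS | VC [12, 4]
  [4] addr=0xe0 blk=28 s=0: L1-HIT | VC [12, 4]
  [5] addr=0x62 blk=12 s=0: VC-HIT | VC [28, 4]
  [6] addr=0x61 blk=12 s=0: L1-HIT | VC [28, 4]
  [7] addr=0x4b blk=9 s=1: MISS | VC [28, 4]
  [8] addr=0x62 blk=12 s=0: L1-HIT | VC [28, 4]
  [9] addr=0x4f blk=9 s=1: L1-HIT | VC [28, 4]
  [10] addr=0x60 blk=12 s=0: L1-HIT | VC [28, 4]
  [11] addr=0x66 blk=12 s=0: L1-HIT | VC [28, 4]
  [12] addr=0x2f blk=5 s=1: MISS | VC [28, 4, 9]
  [13] addr=0x4c blk=9 s=1: VC-HIT | VC [28, 4, 5]
  [14] addr=0x2c blk=5 s=1: VC-HIT | VC [28, 4, 9]

VC = [28, 4, 9]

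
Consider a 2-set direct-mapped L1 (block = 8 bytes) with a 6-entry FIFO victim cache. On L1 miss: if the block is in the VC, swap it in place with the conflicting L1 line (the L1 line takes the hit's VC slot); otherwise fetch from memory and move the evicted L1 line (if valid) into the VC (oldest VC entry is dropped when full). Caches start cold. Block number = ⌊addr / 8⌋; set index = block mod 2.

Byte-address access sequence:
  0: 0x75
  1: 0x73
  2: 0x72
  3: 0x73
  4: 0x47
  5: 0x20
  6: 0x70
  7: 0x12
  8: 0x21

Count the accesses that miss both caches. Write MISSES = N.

MISSES = 4

0: 0x75 (blk 14, set 0) → MISS  vc=[]
1: 0x73 (blk 14, set 0) → L1-HIT  vc=[]
2: 0x72 (blk 14, set 0) → L1-HIT  vc=[]
3: 0x73 (blk 14, set 0) → L1-HIT  vc=[]
4: 0x47 (blk 8, set 0) → MISS  vc=[14]
5: 0x20 (blk 4, set 0) → MISS  vc=[14, 8]
6: 0x70 (blk 14, set 0) → VC-HIT  vc=[4, 8]
7: 0x12 (blk 2, set 0) → MISS  vc=[4, 8, 14]
8: 0x21 (blk 4, set 0) → VC-HIT  vc=[2, 8, 14]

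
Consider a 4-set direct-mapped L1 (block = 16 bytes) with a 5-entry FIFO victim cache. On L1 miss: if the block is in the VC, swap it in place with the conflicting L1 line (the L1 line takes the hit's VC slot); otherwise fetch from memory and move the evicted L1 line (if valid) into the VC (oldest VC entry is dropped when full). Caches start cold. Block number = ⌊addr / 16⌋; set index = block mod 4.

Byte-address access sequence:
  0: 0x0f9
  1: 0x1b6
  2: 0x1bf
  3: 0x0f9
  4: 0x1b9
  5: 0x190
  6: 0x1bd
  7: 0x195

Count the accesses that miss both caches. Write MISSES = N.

MISSES = 3

#0 0xf9→b15/s3 MISS; vc=[]
#1 0x1b6→b27/s3 MISS; vc=[15]
#2 0x1bf→b27/s3 L1-HIT; vc=[15]
#3 0xf9→b15/s3 VC-HIT; vc=[27]
#4 0x1b9→b27/s3 VC-HIT; vc=[15]
#5 0x190→b25/s1 MISS; vc=[15]
#6 0x1bd→b27/s3 L1-HIT; vc=[15]
#7 0x195→b25/s1 L1-HIT; vc=[15]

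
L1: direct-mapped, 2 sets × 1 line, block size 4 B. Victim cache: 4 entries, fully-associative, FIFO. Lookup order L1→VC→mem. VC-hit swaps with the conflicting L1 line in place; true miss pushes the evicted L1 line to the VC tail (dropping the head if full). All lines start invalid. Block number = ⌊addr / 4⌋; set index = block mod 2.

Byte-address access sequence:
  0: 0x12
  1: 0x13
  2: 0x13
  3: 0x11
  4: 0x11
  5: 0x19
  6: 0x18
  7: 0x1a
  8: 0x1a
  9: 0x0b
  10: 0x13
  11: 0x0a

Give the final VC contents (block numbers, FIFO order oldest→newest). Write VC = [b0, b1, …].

  [0] addr=0x12 blk=4 s=0: MISS | VC []
  [1] addr=0x13 blk=4 s=0: L1-HIT | VC []
  [2] addr=0x13 blk=4 s=0: L1-HIT | VC []
  [3] addr=0x11 blk=4 s=0: L1-HIT | VC []
  [4] addr=0x11 blk=4 s=0: L1-HIT | VC []
  [5] addr=0x19 blk=6 s=0: MISS | VC [4]
  [6] addr=0x18 blk=6 s=0: L1-HIT | VC [4]
  [7] addr=0x1a blk=6 s=0: L1-HIT | VC [4]
  [8] addr=0x1a blk=6 s=0: L1-HIT | VC [4]
  [9] addr=0xb blk=2 s=0: MISS | VC [4, 6]
  [10] addr=0x13 blk=4 s=0: VC-HIT | VC [2, 6]
  [11] addr=0xa blk=2 s=0: VC-HIT | VC [4, 6]

VC = [4, 6]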